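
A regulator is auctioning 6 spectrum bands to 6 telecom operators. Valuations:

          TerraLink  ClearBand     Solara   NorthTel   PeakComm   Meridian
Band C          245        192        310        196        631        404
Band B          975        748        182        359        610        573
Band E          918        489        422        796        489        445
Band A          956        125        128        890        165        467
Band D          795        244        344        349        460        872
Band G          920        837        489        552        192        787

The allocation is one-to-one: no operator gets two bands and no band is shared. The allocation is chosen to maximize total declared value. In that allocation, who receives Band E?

This is a one-to-one assignment (maximum-weight bipartite matching).
Optimal: TerraLink→Band B ($975M), ClearBand→Band G ($837M), Solara→Band E ($422M), NorthTel→Band A ($890M), PeakComm→Band C ($631M), Meridian→Band D ($872M) — total 975+837+422+890+631+872 = $4627M.
Column-greedy (each band in turn goes to its best remaining operator) gives $4050M, worse by 577.
Next-best assignment: TerraLink→Band E, ClearBand→Band B, Solara→Band G, NorthTel→Band A, PeakComm→Band C, Meridian→Band D = $4548M.
Solara's own top band is Band G ($489M), but forcing Solara→Band G and reassigning the rest optimally gives only $4548M — worse by 79.

Solara receives Band E.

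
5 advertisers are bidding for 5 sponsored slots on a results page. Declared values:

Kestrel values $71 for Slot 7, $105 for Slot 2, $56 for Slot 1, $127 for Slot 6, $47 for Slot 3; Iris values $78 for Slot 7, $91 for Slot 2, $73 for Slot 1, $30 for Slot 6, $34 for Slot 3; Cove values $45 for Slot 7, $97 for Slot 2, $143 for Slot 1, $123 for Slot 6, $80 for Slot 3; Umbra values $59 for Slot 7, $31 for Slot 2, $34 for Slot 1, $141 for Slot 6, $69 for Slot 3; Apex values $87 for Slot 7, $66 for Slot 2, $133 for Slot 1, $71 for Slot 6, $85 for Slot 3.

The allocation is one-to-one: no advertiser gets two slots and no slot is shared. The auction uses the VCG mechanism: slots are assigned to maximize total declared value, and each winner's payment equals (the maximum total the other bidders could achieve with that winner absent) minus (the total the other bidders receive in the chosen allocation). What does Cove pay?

Cove pays $48.

Efficient allocation: Kestrel→Slot 2 ($105), Iris→Slot 7 ($78), Cove→Slot 1 ($143), Umbra→Slot 6 ($141), Apex→Slot 3 ($85); total welfare W = $552.
Cove receives Slot 1 at value $143, so the others get W − 143 = $409.
Without Cove: best allocation of the remaining 4 bidders over all 5 slots is Kestrel→Slot 2 ($105), Iris→Slot 7 ($78), Umbra→Slot 6 ($141), Apex→Slot 1 ($133), total $457.
VCG payment = (others' best without Cove) − (others' welfare with Cove) = 457 − 409 = $48.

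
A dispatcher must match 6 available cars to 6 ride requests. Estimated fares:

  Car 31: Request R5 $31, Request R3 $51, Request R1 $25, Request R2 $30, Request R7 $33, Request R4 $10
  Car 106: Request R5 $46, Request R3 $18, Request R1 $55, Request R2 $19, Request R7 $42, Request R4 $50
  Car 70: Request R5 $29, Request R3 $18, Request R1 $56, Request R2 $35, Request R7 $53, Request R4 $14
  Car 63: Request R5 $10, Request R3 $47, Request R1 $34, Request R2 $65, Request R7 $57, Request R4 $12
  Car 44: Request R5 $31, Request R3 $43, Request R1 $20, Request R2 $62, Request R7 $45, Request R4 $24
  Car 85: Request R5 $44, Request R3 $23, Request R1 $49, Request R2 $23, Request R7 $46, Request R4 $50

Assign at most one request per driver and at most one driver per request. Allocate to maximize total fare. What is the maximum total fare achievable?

Optimal: Car 31→Request R3 ($51), Car 106→Request R5 ($46), Car 70→Request R1 ($56), Car 63→Request R7 ($57), Car 44→Request R2 ($62), Car 85→Request R4 ($50) — total 51+46+56+57+62+50 = $322.
Row-greedy (each driver in turn takes its best remaining request) gives $305, worse by 17.
Swapping Car 70↔Car 63 (Car 70→Request R7 $53, Car 63→Request R1 $34) loses 26.
Every other assignment is strictly worse.

Maximum total: $322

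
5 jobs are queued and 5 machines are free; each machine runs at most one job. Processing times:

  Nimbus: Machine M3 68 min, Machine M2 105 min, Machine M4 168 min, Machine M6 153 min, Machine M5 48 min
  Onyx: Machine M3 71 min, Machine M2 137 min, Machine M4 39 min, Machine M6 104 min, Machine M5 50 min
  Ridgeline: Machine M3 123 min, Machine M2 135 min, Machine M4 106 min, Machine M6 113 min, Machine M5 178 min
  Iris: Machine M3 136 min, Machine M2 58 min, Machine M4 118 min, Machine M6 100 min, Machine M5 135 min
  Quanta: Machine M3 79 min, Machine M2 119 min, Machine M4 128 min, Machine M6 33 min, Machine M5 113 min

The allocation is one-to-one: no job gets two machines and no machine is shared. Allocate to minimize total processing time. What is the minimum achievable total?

Minimum total: 301 min

This is the linear assignment problem.
Optimal: Nimbus→Machine M5 (48 min), Onyx→Machine M4 (39 min), Ridgeline→Machine M3 (123 min), Iris→Machine M2 (58 min), Quanta→Machine M6 (33 min) — total 48+39+123+58+33 = 301 min.
Next-best assignment: Nimbus→Machine M3, Onyx→Machine M5, Ridgeline→Machine M4, Iris→Machine M2, Quanta→Machine M6 = 315 min.
Every other assignment is strictly worse.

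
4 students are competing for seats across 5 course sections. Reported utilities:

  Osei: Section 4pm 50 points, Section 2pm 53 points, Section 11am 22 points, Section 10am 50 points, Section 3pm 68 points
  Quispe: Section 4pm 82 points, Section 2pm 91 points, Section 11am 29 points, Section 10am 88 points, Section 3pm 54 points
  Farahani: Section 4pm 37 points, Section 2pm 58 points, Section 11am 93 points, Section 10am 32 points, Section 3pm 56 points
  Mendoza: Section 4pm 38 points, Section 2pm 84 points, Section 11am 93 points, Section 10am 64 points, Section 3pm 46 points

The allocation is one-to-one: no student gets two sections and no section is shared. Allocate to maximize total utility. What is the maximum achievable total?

Optimal: Osei→Section 3pm (68 points), Quispe→Section 10am (88 points), Farahani→Section 11am (93 points), Mendoza→Section 2pm (84 points) — total 68+88+93+84 = 333 points.
Next-best assignment: Osei→Section 3pm, Quispe→Section 4pm, Farahani→Section 11am, Mendoza→Section 2pm = 327 points.

Max total: 333 points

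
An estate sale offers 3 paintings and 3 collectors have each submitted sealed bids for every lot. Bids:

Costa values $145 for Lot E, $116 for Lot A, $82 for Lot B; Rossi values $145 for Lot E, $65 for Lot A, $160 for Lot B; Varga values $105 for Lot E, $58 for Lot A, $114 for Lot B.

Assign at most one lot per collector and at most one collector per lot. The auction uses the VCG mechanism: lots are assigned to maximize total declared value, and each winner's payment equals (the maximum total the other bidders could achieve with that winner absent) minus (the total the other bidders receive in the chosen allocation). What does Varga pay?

Efficient allocation: Costa→Lot A ($116), Rossi→Lot B ($160), Varga→Lot E ($105); total welfare W = $381.
Varga receives Lot E at value $105, so the others get W − 105 = $276.
Without Varga: best allocation of the remaining 2 bidders over all 3 lots is Costa→Lot E ($145), Rossi→Lot B ($160), total $305.
VCG payment = (others' best without Varga) − (others' welfare with Varga) = 305 − 276 = $29.

Varga pays $29.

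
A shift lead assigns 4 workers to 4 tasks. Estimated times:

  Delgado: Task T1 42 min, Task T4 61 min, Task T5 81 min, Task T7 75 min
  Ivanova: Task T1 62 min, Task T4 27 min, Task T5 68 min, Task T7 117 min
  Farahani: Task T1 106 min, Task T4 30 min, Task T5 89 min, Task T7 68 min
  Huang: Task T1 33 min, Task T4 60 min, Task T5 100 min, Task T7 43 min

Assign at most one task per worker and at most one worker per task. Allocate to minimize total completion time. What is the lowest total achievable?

Optimal: Delgado→Task T1 (42 min), Ivanova→Task T5 (68 min), Farahani→Task T4 (30 min), Huang→Task T7 (43 min) — total 42+68+30+43 = 183 min.
Row-greedy (each worker in turn takes its cheapest remaining task) gives 237 min, worse by 54.
No other one-to-one assignment undercuts 183 min.

Min total: 183 min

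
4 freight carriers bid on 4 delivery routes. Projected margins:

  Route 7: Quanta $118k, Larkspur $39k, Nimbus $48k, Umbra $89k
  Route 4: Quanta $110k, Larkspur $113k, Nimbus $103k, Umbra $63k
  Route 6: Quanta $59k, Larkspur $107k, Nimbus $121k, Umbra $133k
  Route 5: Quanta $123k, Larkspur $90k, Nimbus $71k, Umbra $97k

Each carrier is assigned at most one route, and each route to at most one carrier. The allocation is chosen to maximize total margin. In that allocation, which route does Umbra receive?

Optimal: Quanta→Route 7 ($118k), Larkspur→Route 4 ($113k), Nimbus→Route 6 ($121k), Umbra→Route 5 ($97k) — total 118+113+121+97 = $449k.
Max-entry greedy (repeatedly take the single best remaining cell) gives $417k, worse by 32.
Swapping Umbra↔Larkspur (Umbra→Route 4 $63k, Larkspur→Route 5 $90k) loses 57.
No other one-to-one assignment exceeds $449k.
Umbra's own top route is Route 6 ($133k), but forcing Umbra→Route 6 and reassigning the rest optimally gives only $444k — worse by 5.

Umbra receives Route 5.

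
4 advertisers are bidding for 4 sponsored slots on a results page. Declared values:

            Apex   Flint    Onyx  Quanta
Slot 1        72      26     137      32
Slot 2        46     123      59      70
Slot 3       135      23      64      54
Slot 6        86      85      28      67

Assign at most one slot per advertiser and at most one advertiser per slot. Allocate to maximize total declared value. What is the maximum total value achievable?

Maximum total: $462

Treat this as an assignment problem: match each advertiser to one slot.
Optimal: Apex→Slot 3 ($135), Flint→Slot 2 ($123), Onyx→Slot 1 ($137), Quanta→Slot 6 ($67) — total 135+123+137+67 = $462.
Next-best assignment: Apex→Slot 3, Flint→Slot 6, Onyx→Slot 1, Quanta→Slot 2 = $427.
Swapping Flint↔Onyx (Flint→Slot 1 $26, Onyx→Slot 2 $59) loses 175.
No other one-to-one assignment exceeds $462.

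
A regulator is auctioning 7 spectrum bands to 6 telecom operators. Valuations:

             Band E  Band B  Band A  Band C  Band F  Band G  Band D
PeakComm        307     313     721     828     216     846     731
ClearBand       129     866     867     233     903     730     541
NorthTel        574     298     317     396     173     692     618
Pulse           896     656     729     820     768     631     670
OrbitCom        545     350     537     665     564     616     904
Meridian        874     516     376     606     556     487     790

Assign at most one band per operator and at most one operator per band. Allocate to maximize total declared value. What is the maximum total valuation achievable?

Treat this as an assignment problem: match each operator to one band.
Optimal: PeakComm→Band C ($828M), ClearBand→Band A ($867M), NorthTel→Band G ($692M), Pulse→Band F ($768M), OrbitCom→Band D ($904M), Meridian→Band E ($874M) — total 828+867+692+768+904+874 = $4933M.
Column-greedy (each band in turn goes to its best remaining operator) gives $4396M, worse by 537.

Maximum total: $4933M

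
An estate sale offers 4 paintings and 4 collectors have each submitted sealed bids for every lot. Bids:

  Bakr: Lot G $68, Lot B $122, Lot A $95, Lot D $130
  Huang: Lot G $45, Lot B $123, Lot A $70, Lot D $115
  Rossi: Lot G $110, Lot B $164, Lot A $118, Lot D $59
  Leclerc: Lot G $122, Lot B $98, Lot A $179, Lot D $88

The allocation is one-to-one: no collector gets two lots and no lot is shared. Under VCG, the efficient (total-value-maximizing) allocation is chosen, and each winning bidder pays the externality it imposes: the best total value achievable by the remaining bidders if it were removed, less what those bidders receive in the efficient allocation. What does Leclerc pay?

Efficient allocation: Bakr→Lot D ($130), Huang→Lot B ($123), Rossi→Lot G ($110), Leclerc→Lot A ($179); total welfare W = $542.
Leclerc receives Lot A at value $179, so the others get W − 179 = $363.
Without Leclerc: best allocation of the remaining 3 bidders over all 4 lots is Bakr→Lot A ($95), Huang→Lot D ($115), Rossi→Lot B ($164), total $374.
VCG payment = (others' best without Leclerc) − (others' welfare with Leclerc) = 374 − 363 = $11.

Leclerc pays $11.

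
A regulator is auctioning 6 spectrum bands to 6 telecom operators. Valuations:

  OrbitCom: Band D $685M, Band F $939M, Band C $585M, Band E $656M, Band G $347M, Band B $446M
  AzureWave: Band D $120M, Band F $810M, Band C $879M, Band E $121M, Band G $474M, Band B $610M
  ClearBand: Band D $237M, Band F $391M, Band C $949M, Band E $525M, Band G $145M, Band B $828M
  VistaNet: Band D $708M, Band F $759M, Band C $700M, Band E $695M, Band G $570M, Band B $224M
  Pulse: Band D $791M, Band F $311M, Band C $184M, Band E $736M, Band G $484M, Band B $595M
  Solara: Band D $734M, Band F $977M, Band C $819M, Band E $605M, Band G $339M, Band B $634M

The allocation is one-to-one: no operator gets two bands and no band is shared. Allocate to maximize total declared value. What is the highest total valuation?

Optimal: OrbitCom→Band E ($656M), AzureWave→Band C ($879M), ClearBand→Band B ($828M), VistaNet→Band G ($570M), Pulse→Band D ($791M), Solara→Band F ($977M) — total 656+879+828+570+791+977 = $4701M.
Column-greedy (each band in turn goes to its best remaining operator) gives $4332M, worse by 369.
Next-best assignment: OrbitCom→Band F, AzureWave→Band C, ClearBand→Band B, VistaNet→Band G, Pulse→Band E, Solara→Band D = $4686M.
Swapping OrbitCom↔Pulse (OrbitCom→Band D $685M, Pulse→Band E $736M) loses 26.
Every other assignment is strictly worse.

Max total: $4701M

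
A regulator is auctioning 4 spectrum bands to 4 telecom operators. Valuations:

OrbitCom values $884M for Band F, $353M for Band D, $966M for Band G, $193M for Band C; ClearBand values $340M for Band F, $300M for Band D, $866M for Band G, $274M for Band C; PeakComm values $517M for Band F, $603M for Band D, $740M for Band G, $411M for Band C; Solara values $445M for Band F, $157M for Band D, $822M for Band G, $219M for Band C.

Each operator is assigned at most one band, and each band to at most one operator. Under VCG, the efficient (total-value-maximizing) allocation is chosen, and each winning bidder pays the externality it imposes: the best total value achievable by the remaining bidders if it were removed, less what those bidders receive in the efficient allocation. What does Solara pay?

Efficient allocation: OrbitCom→Band F ($884M), ClearBand→Band C ($274M), PeakComm→Band D ($603M), Solara→Band G ($822M); total welfare W = $2583M.
Solara receives Band G at value $822M, so the others get W − 822 = $1761M.
Without Solara: best allocation of the remaining 3 bidders over all 4 bands is OrbitCom→Band F ($884M), ClearBand→Band G ($866M), PeakComm→Band D ($603M), total $2353M.
VCG payment = (others' best without Solara) − (others' welfare with Solara) = 2353 − 1761 = $592M.

Solara pays $592M.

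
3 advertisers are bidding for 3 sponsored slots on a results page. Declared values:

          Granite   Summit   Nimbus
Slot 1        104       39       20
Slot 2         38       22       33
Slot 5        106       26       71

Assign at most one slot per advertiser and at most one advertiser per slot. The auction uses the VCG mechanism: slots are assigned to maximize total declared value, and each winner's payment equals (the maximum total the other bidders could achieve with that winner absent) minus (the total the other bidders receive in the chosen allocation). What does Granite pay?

Efficient allocation: Granite→Slot 1 ($104), Summit→Slot 2 ($22), Nimbus→Slot 5 ($71); total welfare W = $197.
Granite receives Slot 1 at value $104, so the others get W − 104 = $93.
Without Granite: best allocation of the remaining 2 bidders over all 3 slots is Summit→Slot 1 ($39), Nimbus→Slot 5 ($71), total $110.
VCG payment = (others' best without Granite) − (others' welfare with Granite) = 110 − 93 = $17.

Granite pays $17.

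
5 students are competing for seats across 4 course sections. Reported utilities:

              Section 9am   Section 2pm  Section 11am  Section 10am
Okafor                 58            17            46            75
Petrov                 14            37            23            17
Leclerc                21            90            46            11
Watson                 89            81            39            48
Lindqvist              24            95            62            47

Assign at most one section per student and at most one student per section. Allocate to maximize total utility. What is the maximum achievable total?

Optimal: Watson→Section 9am (89 points), Leclerc→Section 2pm (90 points), Lindqvist→Section 11am (62 points), Okafor→Section 10am (75 points) — total 89+90+62+75 = 316 points.
Column-greedy (each section in turn goes to its best remaining student) gives 247 points, worse by 69.
Swapping Watson↔Okafor (Watson→Section 10am 48 points, Okafor→Section 9am 58 points) loses 58.

Max total: 316 points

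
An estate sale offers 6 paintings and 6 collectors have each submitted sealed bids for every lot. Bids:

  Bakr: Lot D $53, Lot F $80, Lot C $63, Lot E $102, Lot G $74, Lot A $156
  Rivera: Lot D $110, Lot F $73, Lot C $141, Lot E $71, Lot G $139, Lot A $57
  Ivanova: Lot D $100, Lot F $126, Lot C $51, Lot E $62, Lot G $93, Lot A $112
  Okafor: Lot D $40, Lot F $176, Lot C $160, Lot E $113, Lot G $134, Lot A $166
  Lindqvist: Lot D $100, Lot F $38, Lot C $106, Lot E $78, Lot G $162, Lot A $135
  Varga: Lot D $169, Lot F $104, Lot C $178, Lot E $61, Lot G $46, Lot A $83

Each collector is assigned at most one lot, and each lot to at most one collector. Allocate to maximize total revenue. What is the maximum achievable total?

Optimal: Bakr→Lot A ($156), Rivera→Lot C ($141), Ivanova→Lot F ($126), Okafor→Lot E ($113), Lindqvist→Lot G ($162), Varga→Lot D ($169) — total 156+141+126+113+162+169 = $867.
Column-greedy (each lot in turn goes to its best remaining collector) gives $862, worse by 5.
Next-best assignment: Bakr→Lot E, Rivera→Lot C, Ivanova→Lot F, Okafor→Lot A, Lindqvist→Lot G, Varga→Lot D = $866.
Swapping Okafor↔Ivanova (Okafor→Lot F $176, Ivanova→Lot E $62) loses 1.
Checked against all permutations: $867 is optimal.

Max total: $867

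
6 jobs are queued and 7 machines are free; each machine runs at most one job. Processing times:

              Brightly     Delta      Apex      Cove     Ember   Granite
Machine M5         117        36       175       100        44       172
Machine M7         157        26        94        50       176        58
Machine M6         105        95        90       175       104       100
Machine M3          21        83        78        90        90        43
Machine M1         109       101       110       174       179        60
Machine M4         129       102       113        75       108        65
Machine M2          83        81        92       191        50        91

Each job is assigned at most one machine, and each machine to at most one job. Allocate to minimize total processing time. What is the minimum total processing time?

Minimum total: 307 min

This is a one-to-one assignment (minimum-cost bipartite matching).
Optimal: Brightly→Machine M3 (21 min), Delta→Machine M5 (36 min), Apex→Machine M6 (90 min), Cove→Machine M7 (50 min), Ember→Machine M2 (50 min), Granite→Machine M1 (60 min) — total 21+36+90+50+50+60 = 307 min.
Column-greedy (each machine in turn goes to its cheapest remaining job) gives 365 min, worse by 58.
Next-best assignment: Brightly→Machine M3, Delta→Machine M5, Apex→Machine M6, Cove→Machine M7, Ember→Machine M2, Granite→Machine M4 = 312 min.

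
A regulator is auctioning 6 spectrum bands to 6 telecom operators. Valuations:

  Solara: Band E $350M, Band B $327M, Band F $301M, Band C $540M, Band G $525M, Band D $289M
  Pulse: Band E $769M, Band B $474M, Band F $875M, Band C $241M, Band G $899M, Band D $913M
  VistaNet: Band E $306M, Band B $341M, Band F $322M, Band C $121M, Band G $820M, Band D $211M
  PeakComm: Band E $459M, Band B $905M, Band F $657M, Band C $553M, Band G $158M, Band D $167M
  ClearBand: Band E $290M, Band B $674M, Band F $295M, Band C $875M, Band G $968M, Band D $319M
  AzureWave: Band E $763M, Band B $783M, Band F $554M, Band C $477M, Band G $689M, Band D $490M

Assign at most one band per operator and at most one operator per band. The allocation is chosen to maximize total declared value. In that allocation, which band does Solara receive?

Treat this as an assignment problem: match each operator to one band.
Optimal: Solara→Band F ($301M), Pulse→Band D ($913M), VistaNet→Band G ($820M), PeakComm→Band B ($905M), ClearBand→Band C ($875M), AzureWave→Band E ($763M) — total 301+913+820+905+875+763 = $4577M.
Max-entry greedy (repeatedly take the single best remaining cell) gives $4411M, worse by 166.
Next-best assignment: Solara→Band D, Pulse→Band F, VistaNet→Band G, PeakComm→Band B, ClearBand→Band C, AzureWave→Band E = $4527M.
No other one-to-one assignment exceeds $4577M.
Solara's own top band is Band C ($540M), but forcing Solara→Band C and reassigning the rest optimally gives only $4411M — worse by 166.

Solara receives Band F.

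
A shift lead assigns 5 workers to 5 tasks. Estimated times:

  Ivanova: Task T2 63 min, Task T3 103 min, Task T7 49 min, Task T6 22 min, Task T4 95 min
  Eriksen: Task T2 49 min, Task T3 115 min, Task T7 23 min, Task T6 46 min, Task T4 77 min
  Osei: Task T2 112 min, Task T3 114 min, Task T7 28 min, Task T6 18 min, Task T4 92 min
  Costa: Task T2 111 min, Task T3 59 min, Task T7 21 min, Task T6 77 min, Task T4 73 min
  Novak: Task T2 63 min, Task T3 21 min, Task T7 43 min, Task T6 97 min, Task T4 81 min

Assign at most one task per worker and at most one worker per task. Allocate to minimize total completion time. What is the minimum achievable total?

This is the linear assignment problem.
Optimal: Ivanova→Task T6 (22 min), Eriksen→Task T2 (49 min), Osei→Task T7 (28 min), Costa→Task T4 (73 min), Novak→Task T3 (21 min) — total 22+49+28+73+21 = 193 min.
Min-entry greedy (repeatedly take the single cheapest remaining cell) gives 204 min, worse by 11.
Checked against all permutations: 193 min is optimal.

Min total: 193 min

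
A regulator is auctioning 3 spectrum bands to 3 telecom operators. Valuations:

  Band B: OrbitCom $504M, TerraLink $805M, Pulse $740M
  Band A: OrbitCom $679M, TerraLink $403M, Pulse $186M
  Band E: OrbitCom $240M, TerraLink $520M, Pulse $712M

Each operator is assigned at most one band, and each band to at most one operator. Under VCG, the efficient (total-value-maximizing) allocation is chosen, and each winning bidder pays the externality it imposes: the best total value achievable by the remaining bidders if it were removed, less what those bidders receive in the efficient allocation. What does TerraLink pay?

Efficient allocation: OrbitCom→Band A ($679M), TerraLink→Band B ($805M), Pulse→Band E ($712M); total welfare W = $2196M.
TerraLink receives Band B at value $805M, so the others get W − 805 = $1391M.
Without TerraLink: best allocation of the remaining 2 bidders over all 3 bands is OrbitCom→Band A ($679M), Pulse→Band B ($740M), total $1419M.
VCG payment = (others' best without TerraLink) − (others' welfare with TerraLink) = 1419 − 1391 = $28M.

TerraLink pays $28M.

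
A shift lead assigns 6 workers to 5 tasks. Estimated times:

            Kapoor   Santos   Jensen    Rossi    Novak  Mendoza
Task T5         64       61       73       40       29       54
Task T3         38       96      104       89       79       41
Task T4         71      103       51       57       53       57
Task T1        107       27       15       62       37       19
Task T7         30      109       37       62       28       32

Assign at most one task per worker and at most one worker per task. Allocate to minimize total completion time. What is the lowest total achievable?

Minimum total: 171 min

This is a one-to-one assignment (minimum-cost bipartite matching).
Optimal: Novak→Task T5 (29 min), Kapoor→Task T3 (38 min), Rossi→Task T4 (57 min), Jensen→Task T1 (15 min), Mendoza→Task T7 (32 min) — total 29+38+57+15+32 = 171 min.
Row-greedy (each worker in turn takes its cheapest remaining task) gives 227 min, worse by 56.
Next-best assignment: Novak→Task T5, Mendoza→Task T3, Rossi→Task T4, Jensen→Task T1, Kapoor→Task T7 = 172 min.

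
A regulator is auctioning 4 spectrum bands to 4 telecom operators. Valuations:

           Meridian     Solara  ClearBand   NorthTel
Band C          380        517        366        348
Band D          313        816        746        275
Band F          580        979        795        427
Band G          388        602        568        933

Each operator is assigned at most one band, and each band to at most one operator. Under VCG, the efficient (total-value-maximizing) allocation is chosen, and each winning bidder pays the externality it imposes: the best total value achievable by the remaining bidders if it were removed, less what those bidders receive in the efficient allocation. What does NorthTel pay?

Efficient allocation: Meridian→Band C ($380M), Solara→Band F ($979M), ClearBand→Band D ($746M), NorthTel→Band G ($933M); total welfare W = $3038M.
NorthTel receives Band G at value $933M, so the others get W − 933 = $2105M.
Without NorthTel: best allocation of the remaining 3 bidders over all 4 bands is Meridian→Band G ($388M), Solara→Band F ($979M), ClearBand→Band D ($746M), total $2113M.
VCG payment = (others' best without NorthTel) − (others' welfare with NorthTel) = 2113 − 2105 = $8M.

NorthTel pays $8M.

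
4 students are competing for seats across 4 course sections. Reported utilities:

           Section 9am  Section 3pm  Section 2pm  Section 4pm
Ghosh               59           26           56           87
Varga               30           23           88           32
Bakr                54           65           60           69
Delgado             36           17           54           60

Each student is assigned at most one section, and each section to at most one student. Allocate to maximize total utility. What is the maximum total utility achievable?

Max total: 276 points

Optimal: Ghosh→Section 4pm (87 points), Varga→Section 2pm (88 points), Bakr→Section 3pm (65 points), Delgado→Section 9am (36 points) — total 87+88+65+36 = 276 points.
Column-greedy (each section in turn goes to its best remaining student) gives 272 points, worse by 4.
Next-best assignment: Ghosh→Section 9am, Varga→Section 2pm, Bakr→Section 3pm, Delgado→Section 4pm = 272 points.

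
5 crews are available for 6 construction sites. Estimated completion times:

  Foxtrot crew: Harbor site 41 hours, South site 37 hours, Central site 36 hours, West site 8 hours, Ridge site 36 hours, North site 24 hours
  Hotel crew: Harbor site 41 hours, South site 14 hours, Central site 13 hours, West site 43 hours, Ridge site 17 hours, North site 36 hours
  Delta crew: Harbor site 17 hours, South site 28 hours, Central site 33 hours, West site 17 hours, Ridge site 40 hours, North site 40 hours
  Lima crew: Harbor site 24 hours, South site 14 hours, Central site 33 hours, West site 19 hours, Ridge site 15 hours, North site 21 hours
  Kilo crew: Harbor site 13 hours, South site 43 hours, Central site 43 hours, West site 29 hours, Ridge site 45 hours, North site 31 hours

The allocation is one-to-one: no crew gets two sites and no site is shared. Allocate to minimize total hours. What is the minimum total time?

Optimal: Foxtrot crew→West site (8 hours), Hotel crew→Central site (13 hours), Delta crew→South site (28 hours), Lima crew→Ridge site (15 hours), Kilo crew→Harbor site (13 hours) — total 8+13+28+15+13 = 77 hours.
Min-entry greedy (repeatedly take the single cheapest remaining cell) gives 88 hours, worse by 11.

Min total: 77 hours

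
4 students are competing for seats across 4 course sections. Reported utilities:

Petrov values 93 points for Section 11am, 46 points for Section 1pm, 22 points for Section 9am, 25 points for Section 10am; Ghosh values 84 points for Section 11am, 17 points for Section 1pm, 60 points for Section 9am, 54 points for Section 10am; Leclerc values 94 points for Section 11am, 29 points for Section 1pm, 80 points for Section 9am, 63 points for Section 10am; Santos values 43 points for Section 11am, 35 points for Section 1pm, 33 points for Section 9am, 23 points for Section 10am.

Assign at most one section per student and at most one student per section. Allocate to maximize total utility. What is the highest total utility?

Optimal: Petrov→Section 11am (93 points), Ghosh→Section 10am (54 points), Leclerc→Section 9am (80 points), Santos→Section 1pm (35 points) — total 93+54+80+35 = 262 points.
Column-greedy (each section in turn goes to its best remaining student) gives 223 points, worse by 39.
Next-best assignment: Petrov→Section 11am, Ghosh→Section 9am, Leclerc→Section 10am, Santos→Section 1pm = 251 points.
No other one-to-one assignment exceeds 262 points.

Maximum total: 262 points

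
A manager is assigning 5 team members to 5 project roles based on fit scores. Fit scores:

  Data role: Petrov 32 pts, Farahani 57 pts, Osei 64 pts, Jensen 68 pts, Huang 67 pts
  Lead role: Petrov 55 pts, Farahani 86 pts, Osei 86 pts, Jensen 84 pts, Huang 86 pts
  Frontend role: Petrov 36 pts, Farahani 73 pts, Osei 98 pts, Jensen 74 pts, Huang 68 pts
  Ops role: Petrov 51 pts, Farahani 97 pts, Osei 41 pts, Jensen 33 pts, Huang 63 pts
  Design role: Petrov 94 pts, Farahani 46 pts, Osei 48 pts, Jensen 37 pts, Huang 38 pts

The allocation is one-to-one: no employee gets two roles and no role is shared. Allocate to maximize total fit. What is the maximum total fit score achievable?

Optimal: Petrov→Design role (94 pts), Farahani→Ops role (97 pts), Osei→Frontend role (98 pts), Jensen→Data role (68 pts), Huang→Lead role (86 pts) — total 94+97+98+68+86 = 443 pts.
Column-greedy (each role in turn goes to its best remaining employee) gives 409 pts, worse by 34.
Next-best assignment: Petrov→Design role, Farahani→Ops role, Osei→Frontend role, Jensen→Lead role, Huang→Data role = 440 pts.
Swapping Osei↔Farahani (Osei→Ops role 41 pts, Farahani→Frontend role 73 pts) loses 81.
Checked against all permutations: 443 pts is optimal.

Maximum total: 443 pts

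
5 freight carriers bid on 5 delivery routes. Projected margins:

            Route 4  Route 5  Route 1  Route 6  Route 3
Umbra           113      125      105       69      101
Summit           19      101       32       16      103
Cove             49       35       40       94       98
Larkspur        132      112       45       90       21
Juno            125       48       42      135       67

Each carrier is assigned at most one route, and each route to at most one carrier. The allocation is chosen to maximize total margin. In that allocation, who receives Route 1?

Optimal: Umbra→Route 1 ($105k), Summit→Route 5 ($101k), Cove→Route 3 ($98k), Larkspur→Route 4 ($132k), Juno→Route 6 ($135k) — total 105+101+98+132+135 = $571k.
Row-greedy (each carrier in turn takes its best remaining route) gives $496k, worse by 75.
Every other assignment is strictly worse.
Umbra's own top route is Route 5 ($125k), but forcing Umbra→Route 5 and reassigning the rest optimally gives only $535k — worse by 36.

Umbra receives Route 1.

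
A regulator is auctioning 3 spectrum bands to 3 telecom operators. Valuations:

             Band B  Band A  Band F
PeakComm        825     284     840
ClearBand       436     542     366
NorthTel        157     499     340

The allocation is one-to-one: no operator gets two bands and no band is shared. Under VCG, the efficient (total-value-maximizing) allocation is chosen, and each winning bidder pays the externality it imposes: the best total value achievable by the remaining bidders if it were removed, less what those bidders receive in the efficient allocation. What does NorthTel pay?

NorthTel pays $106M.

Efficient allocation: PeakComm→Band F ($840M), ClearBand→Band B ($436M), NorthTel→Band A ($499M); total welfare W = $1775M.
NorthTel receives Band A at value $499M, so the others get W − 499 = $1276M.
Without NorthTel: best allocation of the remaining 2 bidders over all 3 bands is PeakComm→Band F ($840M), ClearBand→Band A ($542M), total $1382M.
VCG payment = (others' best without NorthTel) − (others' welfare with NorthTel) = 1382 − 1276 = $106M.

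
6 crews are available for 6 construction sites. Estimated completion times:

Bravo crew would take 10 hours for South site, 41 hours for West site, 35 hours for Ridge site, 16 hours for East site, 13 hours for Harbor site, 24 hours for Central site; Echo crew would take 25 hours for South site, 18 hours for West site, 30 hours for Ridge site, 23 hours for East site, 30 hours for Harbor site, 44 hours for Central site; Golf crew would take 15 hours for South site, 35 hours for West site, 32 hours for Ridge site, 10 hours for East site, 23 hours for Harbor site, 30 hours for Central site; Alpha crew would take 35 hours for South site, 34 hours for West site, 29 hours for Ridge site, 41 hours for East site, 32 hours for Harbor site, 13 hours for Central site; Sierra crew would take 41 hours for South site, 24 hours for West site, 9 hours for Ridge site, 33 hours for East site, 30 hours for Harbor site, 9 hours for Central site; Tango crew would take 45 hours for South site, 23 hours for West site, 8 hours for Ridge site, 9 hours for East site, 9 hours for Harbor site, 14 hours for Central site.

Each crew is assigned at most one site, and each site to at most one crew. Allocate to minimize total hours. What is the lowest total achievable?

Minimum total: 69 hours

This is a one-to-one assignment (minimum-cost bipartite matching).
Optimal: Bravo crew→South site (10 hours), Echo crew→West site (18 hours), Golf crew→East site (10 hours), Alpha crew→Central site (13 hours), Sierra crew→Ridge site (9 hours), Tango crew→Harbor site (9 hours) — total 10+18+10+13+9+9 = 69 hours.
Swapping Tango crew↔Alpha crew (Tango crew→Central site 14 hours, Alpha crew→Harbor site 32 hours) adds 24.
Every other assignment is strictly worse.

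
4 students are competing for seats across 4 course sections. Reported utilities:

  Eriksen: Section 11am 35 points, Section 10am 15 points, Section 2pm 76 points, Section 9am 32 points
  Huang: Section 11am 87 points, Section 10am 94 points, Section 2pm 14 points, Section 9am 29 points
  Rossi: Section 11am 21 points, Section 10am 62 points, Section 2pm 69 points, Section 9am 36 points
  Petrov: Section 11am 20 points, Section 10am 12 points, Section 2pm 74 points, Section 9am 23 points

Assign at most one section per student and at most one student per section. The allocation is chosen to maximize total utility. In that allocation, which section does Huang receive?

Huang receives Section 11am.

Optimal: Eriksen→Section 9am (32 points), Huang→Section 11am (87 points), Rossi→Section 10am (62 points), Petrov→Section 2pm (74 points) — total 32+87+62+74 = 255 points.
Column-greedy (each section in turn goes to its best remaining student) gives 248 points, worse by 7.
Swapping Huang↔Rossi (Huang→Section 10am 94 points, Rossi→Section 11am 21 points) loses 34.
No other one-to-one assignment exceeds 255 points.
Huang's own top section is Section 10am (94 points), but forcing Huang→Section 10am and reassigning the rest optimally gives only 239 points — worse by 16.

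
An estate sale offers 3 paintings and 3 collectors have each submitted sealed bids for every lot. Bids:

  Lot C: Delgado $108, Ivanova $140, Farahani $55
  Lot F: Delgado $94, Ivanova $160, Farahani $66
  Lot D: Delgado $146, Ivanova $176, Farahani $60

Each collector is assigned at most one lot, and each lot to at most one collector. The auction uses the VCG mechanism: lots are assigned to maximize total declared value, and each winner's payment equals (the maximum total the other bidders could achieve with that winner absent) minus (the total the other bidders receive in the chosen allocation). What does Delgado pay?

Efficient allocation: Delgado→Lot D ($146), Ivanova→Lot F ($160), Farahani→Lot C ($55); total welfare W = $361.
Delgado receives Lot D at value $146, so the others get W − 146 = $215.
Without Delgado: best allocation of the remaining 2 bidders over all 3 lots is Ivanova→Lot D ($176), Farahani→Lot F ($66), total $242.
VCG payment = (others' best without Delgado) − (others' welfare with Delgado) = 242 − 215 = $27.

Delgado pays $27.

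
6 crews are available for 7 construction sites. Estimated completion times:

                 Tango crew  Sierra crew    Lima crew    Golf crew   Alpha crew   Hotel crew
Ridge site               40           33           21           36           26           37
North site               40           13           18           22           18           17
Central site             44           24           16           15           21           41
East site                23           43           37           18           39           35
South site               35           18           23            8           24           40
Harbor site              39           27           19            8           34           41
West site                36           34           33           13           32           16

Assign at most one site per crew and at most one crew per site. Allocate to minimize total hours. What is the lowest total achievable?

Minimum total: 99 hours

Optimal: Tango crew→East site (23 hours), Sierra crew→South site (18 hours), Lima crew→Central site (16 hours), Golf crew→Harbor site (8 hours), Alpha crew→North site (18 hours), Hotel crew→West site (16 hours) — total 23+18+16+8+18+16 = 99 hours.
Column-greedy (each site in turn goes to its cheapest remaining crew) gives 137 hours, worse by 38.
Next-best assignment: Tango crew→East site, Sierra crew→North site, Lima crew→Central site, Golf crew→Harbor site, Alpha crew→South site, Hotel crew→West site = 100 hours.
Swapping Alpha crew↔Hotel crew (Alpha crew→West site 32 hours, Hotel crew→North site 17 hours) adds 15.
No other one-to-one assignment undercuts 99 hours.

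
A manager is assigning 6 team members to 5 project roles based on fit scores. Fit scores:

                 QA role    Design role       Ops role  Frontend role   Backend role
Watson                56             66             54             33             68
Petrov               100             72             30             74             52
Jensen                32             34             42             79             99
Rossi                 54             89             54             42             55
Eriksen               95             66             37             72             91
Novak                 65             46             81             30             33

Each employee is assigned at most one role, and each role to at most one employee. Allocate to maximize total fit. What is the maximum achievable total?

Max total: 441 pts

This is a one-to-one assignment (maximum-weight bipartite matching).
Optimal: Petrov→QA role (100 pts), Rossi→Design role (89 pts), Novak→Ops role (81 pts), Eriksen→Frontend role (72 pts), Jensen→Backend role (99 pts) — total 100+89+81+72+99 = 441 pts.
Next-best assignment: Petrov→QA role, Rossi→Design role, Novak→Ops role, Jensen→Frontend role, Eriksen→Backend role = 440 pts.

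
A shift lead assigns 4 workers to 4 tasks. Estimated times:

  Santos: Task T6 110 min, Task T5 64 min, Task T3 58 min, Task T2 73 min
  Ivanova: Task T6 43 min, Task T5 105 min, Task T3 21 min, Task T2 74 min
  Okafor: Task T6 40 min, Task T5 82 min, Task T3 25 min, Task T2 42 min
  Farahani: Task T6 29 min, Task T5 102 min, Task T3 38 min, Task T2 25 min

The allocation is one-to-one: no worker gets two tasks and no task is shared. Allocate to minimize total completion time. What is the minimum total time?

Optimal: Santos→Task T5 (64 min), Ivanova→Task T3 (21 min), Okafor→Task T6 (40 min), Farahani→Task T2 (25 min) — total 64+21+40+25 = 150 min.
Column-greedy (each task in turn goes to its cheapest remaining worker) gives 156 min, worse by 6.
Next-best assignment: Santos→Task T5, Ivanova→Task T3, Okafor→Task T2, Farahani→Task T6 = 156 min.
No other one-to-one assignment undercuts 150 min.

Minimum total: 150 min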